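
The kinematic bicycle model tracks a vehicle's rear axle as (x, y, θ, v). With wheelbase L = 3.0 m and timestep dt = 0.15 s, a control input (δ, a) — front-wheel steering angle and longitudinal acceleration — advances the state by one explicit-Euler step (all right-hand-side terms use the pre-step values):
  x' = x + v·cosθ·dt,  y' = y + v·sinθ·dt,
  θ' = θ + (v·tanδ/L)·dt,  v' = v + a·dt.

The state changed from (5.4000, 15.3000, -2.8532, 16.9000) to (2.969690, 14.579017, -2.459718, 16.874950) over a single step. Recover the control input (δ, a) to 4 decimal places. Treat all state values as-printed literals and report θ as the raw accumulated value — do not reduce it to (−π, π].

a = (v'−v)/dt = (-0.025050)/0.15 = -0.1670
Δθ = θ'−θ = 0.393482;  (v·dt/L) = 16.9000·0.15/3.0 = 0.845000
tan δ = Δθ·L/(v·dt) = 0.465659  →  δ = 0.4358

δ = 0.4358, a = -0.1670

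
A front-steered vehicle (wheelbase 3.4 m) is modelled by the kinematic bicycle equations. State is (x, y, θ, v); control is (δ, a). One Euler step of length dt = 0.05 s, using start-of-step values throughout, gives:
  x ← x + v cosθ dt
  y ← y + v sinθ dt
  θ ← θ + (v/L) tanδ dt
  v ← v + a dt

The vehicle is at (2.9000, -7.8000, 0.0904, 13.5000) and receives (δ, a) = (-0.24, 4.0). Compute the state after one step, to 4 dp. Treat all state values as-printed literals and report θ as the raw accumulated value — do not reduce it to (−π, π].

x' = 2.9000 + 13.5000·cos(0.0904)·0.05 = 3.5722
y' = -7.8000 + 13.5000·sin(0.0904)·0.05 = -7.7391
θ' = 0.0904 + (13.5000/3.4)·tan(-0.24)·0.05 = 0.0418
v' = 13.5000 + 4.0000·0.05 = 13.7000

(3.5722, -7.7391, 0.0418, 13.7000)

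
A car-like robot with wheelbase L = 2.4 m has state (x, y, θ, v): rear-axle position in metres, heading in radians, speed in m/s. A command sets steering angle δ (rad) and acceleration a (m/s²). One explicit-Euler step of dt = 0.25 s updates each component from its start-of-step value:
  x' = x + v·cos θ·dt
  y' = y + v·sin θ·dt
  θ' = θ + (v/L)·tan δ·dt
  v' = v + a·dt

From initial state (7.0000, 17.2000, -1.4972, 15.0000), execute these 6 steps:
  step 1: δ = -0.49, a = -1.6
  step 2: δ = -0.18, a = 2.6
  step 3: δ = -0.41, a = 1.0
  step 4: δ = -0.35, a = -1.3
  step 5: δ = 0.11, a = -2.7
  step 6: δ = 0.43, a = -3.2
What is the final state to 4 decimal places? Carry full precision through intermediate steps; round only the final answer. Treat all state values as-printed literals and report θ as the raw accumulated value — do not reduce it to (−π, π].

after step 1 (δ=-0.49, a=-1.6): (7.275737, 13.460151, -2.330619, 14.600000)
after step 2 (δ=-0.18, a=2.6): (4.761643, 10.814054, -2.607364, 15.250000)
after step 3 (δ=-0.41, a=1.0): (1.480370, 8.872816, -3.297794, 15.500000)
after step 4 (δ=-0.35, a=-1.3): (-2.347453, 9.475638, -3.887163, 15.175000)
after step 5 (δ=0.11, a=-2.7): (-5.134725, 12.049284, -3.712578, 14.500000)
after step 6 (δ=0.43, a=-3.2): (-8.184687, 14.008457, -3.019869, 13.700000)

(-8.1847, 14.0085, -3.0199, 13.7000)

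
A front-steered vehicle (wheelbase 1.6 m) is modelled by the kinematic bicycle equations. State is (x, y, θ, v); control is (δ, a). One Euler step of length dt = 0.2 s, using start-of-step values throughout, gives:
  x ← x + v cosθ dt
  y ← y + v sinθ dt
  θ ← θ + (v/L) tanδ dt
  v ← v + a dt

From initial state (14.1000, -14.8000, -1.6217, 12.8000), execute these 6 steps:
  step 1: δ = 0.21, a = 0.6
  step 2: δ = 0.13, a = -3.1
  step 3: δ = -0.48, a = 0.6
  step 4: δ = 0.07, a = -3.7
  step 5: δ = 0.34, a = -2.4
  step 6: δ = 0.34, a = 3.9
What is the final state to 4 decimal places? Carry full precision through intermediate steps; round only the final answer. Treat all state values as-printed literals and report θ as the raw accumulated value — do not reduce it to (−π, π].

after step 1 (δ=0.21, a=0.6): (13.969743, -17.356684, -1.280672, 12.920000)
after step 2 (δ=0.13, a=-3.1): (14.708951, -19.832694, -1.069531, 12.300000)
after step 3 (δ=-0.48, a=0.6): (15.891068, -21.990054, -1.869970, 12.420000)
after step 4 (δ=0.07, a=-3.7): (15.158956, -24.363715, -1.761118, 11.680000)
after step 5 (δ=0.34, a=-2.4): (14.717044, -26.657535, -1.244662, 11.200000)
after step 6 (δ=0.34, a=3.9): (15.434704, -28.779460, -0.749430, 11.980000)

(15.4347, -28.7795, -0.7494, 11.9800)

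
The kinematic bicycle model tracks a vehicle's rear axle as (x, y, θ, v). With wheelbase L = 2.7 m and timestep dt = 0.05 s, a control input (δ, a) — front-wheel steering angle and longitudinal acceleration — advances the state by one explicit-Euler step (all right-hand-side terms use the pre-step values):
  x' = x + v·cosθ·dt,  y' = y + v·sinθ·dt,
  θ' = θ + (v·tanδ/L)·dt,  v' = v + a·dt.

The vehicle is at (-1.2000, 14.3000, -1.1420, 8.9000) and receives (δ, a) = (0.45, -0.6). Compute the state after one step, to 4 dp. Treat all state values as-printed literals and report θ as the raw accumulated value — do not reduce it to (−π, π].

x' = -1.2000 + 8.9000·cos(-1.1420)·0.05 = -1.0150
y' = 14.3000 + 8.9000·sin(-1.1420)·0.05 = 13.8953
θ' = -1.1420 + (8.9000/2.7)·tan(0.45)·0.05 = -1.0624
v' = 8.9000 − 0.6000·0.05 = 8.8700

(-1.0150, 13.8953, -1.0624, 8.8700)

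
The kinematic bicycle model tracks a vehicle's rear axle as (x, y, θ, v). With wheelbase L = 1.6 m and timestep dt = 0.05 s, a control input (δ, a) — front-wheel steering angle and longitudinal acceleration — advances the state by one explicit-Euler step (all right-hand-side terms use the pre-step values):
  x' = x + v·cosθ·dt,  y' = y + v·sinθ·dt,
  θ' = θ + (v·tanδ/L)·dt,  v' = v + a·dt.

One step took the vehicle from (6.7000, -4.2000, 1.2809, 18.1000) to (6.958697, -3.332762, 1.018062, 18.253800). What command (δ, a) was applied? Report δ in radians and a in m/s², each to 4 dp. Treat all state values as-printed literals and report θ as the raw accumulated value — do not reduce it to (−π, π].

δ = -0.4350, a = 3.0760

a = (v'−v)/dt = (0.153800)/0.05 = 3.0760
Δθ = θ'−θ = -0.262838;  (v·dt/L) = 18.1000·0.05/1.6 = 0.565625
tan δ = Δθ·L/(v·dt) = -0.464686  →  δ = -0.4350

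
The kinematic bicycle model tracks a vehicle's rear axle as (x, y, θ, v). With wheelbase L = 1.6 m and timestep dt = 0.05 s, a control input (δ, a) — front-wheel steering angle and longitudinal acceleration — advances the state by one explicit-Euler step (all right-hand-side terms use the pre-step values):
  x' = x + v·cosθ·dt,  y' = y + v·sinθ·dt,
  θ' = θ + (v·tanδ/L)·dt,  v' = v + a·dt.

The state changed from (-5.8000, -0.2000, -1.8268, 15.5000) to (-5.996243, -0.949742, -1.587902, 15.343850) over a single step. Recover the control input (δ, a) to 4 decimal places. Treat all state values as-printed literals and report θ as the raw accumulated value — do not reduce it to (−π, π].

δ = 0.4582, a = -3.1230

a = (v'−v)/dt = (-0.156150)/0.05 = -3.1230
Δθ = θ'−θ = 0.238898;  (v·dt/L) = 15.5000·0.05/1.6 = 0.484375
tan δ = Δθ·L/(v·dt) = 0.493209  →  δ = 0.4582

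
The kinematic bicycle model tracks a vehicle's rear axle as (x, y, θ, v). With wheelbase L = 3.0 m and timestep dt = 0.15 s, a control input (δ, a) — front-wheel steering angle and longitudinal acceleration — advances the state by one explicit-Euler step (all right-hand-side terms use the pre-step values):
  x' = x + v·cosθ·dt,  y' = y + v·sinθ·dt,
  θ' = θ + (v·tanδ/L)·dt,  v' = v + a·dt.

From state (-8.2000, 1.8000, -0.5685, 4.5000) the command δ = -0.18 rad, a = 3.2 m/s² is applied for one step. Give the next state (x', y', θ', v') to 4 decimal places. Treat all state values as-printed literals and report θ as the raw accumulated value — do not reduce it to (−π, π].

(-7.6312, 1.4366, -0.6094, 4.9800)

x' = -8.2000 + 4.5000·cos(-0.5685)·0.15 = -7.6312
y' = 1.8000 + 4.5000·sin(-0.5685)·0.15 = 1.4366
θ' = -0.5685 + (4.5000/3.0)·tan(-0.18)·0.15 = -0.6094
v' = 4.5000 + 3.2000·0.15 = 4.9800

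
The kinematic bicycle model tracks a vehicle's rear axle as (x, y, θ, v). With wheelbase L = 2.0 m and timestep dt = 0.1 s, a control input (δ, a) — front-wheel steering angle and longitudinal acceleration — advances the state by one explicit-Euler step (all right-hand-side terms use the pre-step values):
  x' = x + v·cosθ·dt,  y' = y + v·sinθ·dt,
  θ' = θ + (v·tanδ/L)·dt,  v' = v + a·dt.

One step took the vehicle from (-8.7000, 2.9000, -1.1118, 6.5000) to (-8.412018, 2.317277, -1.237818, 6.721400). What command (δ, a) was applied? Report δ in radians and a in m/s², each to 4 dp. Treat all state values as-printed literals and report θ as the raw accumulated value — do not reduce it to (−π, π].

δ = -0.3699, a = 2.2140

a = (v'−v)/dt = (0.221400)/0.1 = 2.2140
Δθ = θ'−θ = -0.126018;  (v·dt/L) = 6.5000·0.1/2.0 = 0.325000
tan δ = Δθ·L/(v·dt) = -0.387748  →  δ = -0.3699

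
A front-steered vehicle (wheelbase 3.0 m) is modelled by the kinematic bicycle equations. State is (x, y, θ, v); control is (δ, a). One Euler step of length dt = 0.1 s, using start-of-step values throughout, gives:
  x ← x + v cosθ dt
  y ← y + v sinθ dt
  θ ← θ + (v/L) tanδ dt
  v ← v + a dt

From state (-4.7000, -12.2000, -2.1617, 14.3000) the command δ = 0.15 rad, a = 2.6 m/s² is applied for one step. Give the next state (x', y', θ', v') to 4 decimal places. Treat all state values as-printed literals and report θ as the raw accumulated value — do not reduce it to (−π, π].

(-5.4967, -13.3875, -2.0897, 14.5600)

x' = -4.7000 + 14.3000·cos(-2.1617)·0.1 = -5.4967
y' = -12.2000 + 14.3000·sin(-2.1617)·0.1 = -13.3875
θ' = -2.1617 + (14.3000/3.0)·tan(0.15)·0.1 = -2.0897
v' = 14.3000 + 2.6000·0.1 = 14.5600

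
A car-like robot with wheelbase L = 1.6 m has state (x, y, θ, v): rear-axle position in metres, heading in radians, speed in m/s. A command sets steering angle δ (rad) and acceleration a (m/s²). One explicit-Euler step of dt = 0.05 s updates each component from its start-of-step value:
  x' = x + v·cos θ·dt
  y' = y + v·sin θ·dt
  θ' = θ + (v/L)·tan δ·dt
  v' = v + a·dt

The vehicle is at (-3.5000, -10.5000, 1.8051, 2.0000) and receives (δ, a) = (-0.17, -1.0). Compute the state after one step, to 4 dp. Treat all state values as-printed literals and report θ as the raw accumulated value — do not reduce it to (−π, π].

(-3.5232, -10.4027, 1.7944, 1.9500)

x' = -3.5000 + 2.0000·cos(1.8051)·0.05 = -3.5232
y' = -10.5000 + 2.0000·sin(1.8051)·0.05 = -10.4027
θ' = 1.8051 + (2.0000/1.6)·tan(-0.17)·0.05 = 1.7944
v' = 2.0000 − 1.0000·0.05 = 1.9500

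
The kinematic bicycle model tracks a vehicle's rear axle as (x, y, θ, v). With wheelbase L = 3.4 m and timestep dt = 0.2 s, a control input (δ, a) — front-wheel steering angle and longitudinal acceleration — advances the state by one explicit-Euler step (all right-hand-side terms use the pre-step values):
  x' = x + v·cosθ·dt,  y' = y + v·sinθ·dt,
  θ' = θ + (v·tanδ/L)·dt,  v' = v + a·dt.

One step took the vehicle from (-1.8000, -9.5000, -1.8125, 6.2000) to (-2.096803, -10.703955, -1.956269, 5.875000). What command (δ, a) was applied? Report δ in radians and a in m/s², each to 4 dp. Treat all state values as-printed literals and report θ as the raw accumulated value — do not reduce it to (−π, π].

a = (v'−v)/dt = (-0.325000)/0.2 = -1.6250
Δθ = θ'−θ = -0.143769;  (v·dt/L) = 6.2000·0.2/3.4 = 0.364706
tan δ = Δθ·L/(v·dt) = -0.394205  →  δ = -0.3755

δ = -0.3755, a = -1.6250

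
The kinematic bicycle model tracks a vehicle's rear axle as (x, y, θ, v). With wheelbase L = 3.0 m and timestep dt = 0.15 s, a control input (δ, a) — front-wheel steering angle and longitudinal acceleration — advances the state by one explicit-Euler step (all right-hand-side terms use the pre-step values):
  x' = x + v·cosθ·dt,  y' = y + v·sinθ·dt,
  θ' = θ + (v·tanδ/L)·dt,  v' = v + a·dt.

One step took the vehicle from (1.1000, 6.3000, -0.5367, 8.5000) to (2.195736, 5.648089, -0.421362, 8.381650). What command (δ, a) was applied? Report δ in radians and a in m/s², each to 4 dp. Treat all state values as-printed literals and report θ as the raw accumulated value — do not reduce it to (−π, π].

δ = 0.2650, a = -0.7890

a = (v'−v)/dt = (-0.118350)/0.15 = -0.7890
Δθ = θ'−θ = 0.115338;  (v·dt/L) = 8.5000·0.15/3.0 = 0.425000
tan δ = Δθ·L/(v·dt) = 0.271384  →  δ = 0.2650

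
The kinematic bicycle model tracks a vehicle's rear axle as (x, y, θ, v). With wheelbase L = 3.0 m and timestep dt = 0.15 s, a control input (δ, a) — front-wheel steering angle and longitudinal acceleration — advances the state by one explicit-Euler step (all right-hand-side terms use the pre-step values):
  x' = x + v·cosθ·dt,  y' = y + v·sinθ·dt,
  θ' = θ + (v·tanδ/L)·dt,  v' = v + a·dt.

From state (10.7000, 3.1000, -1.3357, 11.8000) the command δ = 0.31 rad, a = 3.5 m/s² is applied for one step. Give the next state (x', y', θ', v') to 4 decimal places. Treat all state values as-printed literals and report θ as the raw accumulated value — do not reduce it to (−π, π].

x' = 10.7000 + 11.8000·cos(-1.3357)·0.15 = 11.1123
y' = 3.1000 + 11.8000·sin(-1.3357)·0.15 = 1.3787
θ' = -1.3357 + (11.8000/3.0)·tan(0.31)·0.15 = -1.1467
v' = 11.8000 + 3.5000·0.15 = 12.3250

(11.1123, 1.3787, -1.1467, 12.3250)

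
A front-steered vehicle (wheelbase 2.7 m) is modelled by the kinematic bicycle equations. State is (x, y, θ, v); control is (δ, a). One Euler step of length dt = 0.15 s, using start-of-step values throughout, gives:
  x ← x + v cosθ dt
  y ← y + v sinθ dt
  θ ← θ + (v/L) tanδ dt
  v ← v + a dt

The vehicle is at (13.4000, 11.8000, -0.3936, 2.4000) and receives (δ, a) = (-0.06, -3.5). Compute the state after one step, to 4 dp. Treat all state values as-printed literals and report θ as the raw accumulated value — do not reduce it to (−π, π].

(13.7325, 11.6619, -0.4016, 1.8750)

x' = 13.4000 + 2.4000·cos(-0.3936)·0.15 = 13.7325
y' = 11.8000 + 2.4000·sin(-0.3936)·0.15 = 11.6619
θ' = -0.3936 + (2.4000/2.7)·tan(-0.06)·0.15 = -0.4016
v' = 2.4000 − 3.5000·0.15 = 1.8750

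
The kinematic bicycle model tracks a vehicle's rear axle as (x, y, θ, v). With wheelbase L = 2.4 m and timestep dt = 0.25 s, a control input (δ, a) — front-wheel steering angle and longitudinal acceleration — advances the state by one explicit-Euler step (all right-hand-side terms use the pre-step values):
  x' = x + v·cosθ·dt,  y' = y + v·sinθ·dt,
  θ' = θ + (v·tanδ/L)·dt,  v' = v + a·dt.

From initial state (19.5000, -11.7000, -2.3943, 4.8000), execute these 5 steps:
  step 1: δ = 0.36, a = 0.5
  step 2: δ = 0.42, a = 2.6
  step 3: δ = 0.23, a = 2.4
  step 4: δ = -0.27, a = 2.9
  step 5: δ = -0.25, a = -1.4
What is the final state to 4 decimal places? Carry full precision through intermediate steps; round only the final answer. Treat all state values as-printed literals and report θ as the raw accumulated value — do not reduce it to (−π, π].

(16.1787, -17.8293, -2.2026, 6.5500)

after step 1 (δ=0.36, a=0.5): (18.619762, -12.515586, -2.206099, 4.925000)
after step 2 (δ=0.42, a=2.6): (17.889113, -13.506610, -1.976998, 5.575000)
after step 3 (δ=0.23, a=2.4): (17.338411, -14.786949, -1.841024, 6.175000)
after step 4 (δ=-0.27, a=2.9): (16.926306, -16.274676, -2.019043, 6.900000)
after step 5 (δ=-0.25, a=-1.4): (16.178715, -17.829261, -2.202570, 6.550000)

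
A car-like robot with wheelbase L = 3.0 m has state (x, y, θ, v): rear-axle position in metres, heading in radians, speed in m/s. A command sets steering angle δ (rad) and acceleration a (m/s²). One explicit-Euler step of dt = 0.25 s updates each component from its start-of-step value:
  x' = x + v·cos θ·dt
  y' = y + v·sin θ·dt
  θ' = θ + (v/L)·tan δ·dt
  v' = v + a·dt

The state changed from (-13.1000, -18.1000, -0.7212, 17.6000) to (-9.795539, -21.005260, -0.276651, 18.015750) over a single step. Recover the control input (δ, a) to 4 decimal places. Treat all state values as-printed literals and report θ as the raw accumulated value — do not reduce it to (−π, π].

δ = 0.2943, a = 1.6630

a = (v'−v)/dt = (0.415750)/0.25 = 1.6630
Δθ = θ'−θ = 0.444549;  (v·dt/L) = 17.6000·0.25/3.0 = 1.466667
tan δ = Δθ·L/(v·dt) = 0.303102  →  δ = 0.2943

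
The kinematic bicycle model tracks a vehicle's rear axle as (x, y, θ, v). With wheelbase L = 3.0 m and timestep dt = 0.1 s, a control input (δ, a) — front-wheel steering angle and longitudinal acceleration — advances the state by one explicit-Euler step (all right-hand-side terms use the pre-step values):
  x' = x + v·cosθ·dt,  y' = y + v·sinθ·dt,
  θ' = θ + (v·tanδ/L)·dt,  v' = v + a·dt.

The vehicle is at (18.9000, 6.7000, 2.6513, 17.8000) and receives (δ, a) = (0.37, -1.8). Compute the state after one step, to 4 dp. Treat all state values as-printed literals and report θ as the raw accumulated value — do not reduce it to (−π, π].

x' = 18.9000 + 17.8000·cos(2.6513)·0.1 = 17.3297
y' = 6.7000 + 17.8000·sin(2.6513)·0.1 = 7.5382
θ' = 2.6513 + (17.8000/3.0)·tan(0.37)·0.1 = 2.8814
v' = 17.8000 − 1.8000·0.1 = 17.6200

(17.3297, 7.5382, 2.8814, 17.6200)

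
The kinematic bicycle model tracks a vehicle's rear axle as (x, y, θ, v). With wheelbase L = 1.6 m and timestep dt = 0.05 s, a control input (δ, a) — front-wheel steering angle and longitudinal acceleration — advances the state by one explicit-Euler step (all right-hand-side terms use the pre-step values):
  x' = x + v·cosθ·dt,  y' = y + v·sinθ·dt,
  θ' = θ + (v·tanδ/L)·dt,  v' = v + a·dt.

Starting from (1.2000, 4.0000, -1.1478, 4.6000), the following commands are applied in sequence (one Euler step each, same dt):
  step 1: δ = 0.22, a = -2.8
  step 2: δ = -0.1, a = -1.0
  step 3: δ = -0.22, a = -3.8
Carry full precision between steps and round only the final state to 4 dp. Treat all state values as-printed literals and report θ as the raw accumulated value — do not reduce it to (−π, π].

after step 1 (δ=0.22, a=-2.8): (1.294414, 3.790271, -1.115655, 4.460000)
after step 2 (δ=-0.1, a=-1.0): (1.392442, 3.589973, -1.129639, 4.410000)
after step 3 (δ=-0.22, a=-3.8): (1.486593, 3.390584, -1.160456, 4.220000)

(1.4866, 3.3906, -1.1605, 4.2200)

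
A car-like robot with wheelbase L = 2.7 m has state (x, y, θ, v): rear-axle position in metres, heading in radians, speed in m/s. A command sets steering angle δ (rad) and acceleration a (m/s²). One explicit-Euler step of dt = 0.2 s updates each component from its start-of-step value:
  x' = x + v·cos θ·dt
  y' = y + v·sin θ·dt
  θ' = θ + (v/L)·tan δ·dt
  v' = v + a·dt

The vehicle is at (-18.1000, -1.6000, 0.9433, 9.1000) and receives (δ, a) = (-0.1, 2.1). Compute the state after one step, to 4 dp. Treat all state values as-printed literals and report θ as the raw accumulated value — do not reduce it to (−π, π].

(-17.0314, -0.1267, 0.8757, 9.5200)

x' = -18.1000 + 9.1000·cos(0.9433)·0.2 = -17.0314
y' = -1.6000 + 9.1000·sin(0.9433)·0.2 = -0.1267
θ' = 0.9433 + (9.1000/2.7)·tan(-0.1)·0.2 = 0.8757
v' = 9.1000 + 2.1000·0.2 = 9.5200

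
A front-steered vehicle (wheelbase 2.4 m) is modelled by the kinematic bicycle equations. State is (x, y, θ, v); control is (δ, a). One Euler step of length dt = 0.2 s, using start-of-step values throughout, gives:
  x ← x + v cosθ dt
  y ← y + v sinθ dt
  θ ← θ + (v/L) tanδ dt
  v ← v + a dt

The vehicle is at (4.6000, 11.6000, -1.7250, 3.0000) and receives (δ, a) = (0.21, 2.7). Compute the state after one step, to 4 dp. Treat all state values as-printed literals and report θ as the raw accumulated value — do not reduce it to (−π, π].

(4.5078, 11.0071, -1.6717, 3.5400)

x' = 4.6000 + 3.0000·cos(-1.7250)·0.2 = 4.5078
y' = 11.6000 + 3.0000·sin(-1.7250)·0.2 = 11.0071
θ' = -1.7250 + (3.0000/2.4)·tan(0.21)·0.2 = -1.6717
v' = 3.0000 + 2.7000·0.2 = 3.5400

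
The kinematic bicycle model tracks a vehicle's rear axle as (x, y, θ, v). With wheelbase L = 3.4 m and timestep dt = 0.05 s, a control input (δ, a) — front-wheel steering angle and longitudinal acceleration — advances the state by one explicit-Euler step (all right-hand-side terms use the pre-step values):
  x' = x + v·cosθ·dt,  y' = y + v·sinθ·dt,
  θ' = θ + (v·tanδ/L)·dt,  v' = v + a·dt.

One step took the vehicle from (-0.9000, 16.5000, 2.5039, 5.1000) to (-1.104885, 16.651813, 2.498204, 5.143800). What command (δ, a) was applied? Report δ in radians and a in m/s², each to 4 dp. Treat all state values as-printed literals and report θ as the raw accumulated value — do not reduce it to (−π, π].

a = (v'−v)/dt = (0.043800)/0.05 = 0.8760
Δθ = θ'−θ = -0.005696;  (v·dt/L) = 5.1000·0.05/3.4 = 0.075000
tan δ = Δθ·L/(v·dt) = -0.075947  →  δ = -0.0758

δ = -0.0758, a = 0.8760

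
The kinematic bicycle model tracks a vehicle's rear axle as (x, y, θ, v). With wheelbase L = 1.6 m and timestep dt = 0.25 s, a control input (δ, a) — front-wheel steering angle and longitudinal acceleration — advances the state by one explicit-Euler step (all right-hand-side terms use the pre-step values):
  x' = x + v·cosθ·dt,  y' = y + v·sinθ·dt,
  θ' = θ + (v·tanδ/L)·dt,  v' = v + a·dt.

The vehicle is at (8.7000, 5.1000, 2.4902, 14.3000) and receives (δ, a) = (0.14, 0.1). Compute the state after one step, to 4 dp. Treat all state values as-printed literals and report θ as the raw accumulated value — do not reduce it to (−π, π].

x' = 8.7000 + 14.3000·cos(2.4902)·0.25 = 5.8570
y' = 5.1000 + 14.3000·sin(2.4902)·0.25 = 7.2675
θ' = 2.4902 + (14.3000/1.6)·tan(0.14)·0.25 = 2.8051
v' = 14.3000 + 0.1000·0.25 = 14.3250

(5.8570, 7.2675, 2.8051, 14.3250)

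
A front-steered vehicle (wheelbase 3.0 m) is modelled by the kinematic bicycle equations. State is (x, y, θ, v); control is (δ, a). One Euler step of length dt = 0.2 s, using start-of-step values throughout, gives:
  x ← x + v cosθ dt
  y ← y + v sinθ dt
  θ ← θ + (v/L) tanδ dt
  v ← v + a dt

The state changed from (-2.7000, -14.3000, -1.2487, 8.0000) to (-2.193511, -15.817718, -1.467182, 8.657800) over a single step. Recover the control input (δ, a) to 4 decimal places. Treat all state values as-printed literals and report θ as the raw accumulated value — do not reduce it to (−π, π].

a = (v'−v)/dt = (0.657800)/0.2 = 3.2890
Δθ = θ'−θ = -0.218482;  (v·dt/L) = 8.0000·0.2/3.0 = 0.533333
tan δ = Δθ·L/(v·dt) = -0.409654  →  δ = -0.3888

δ = -0.3888, a = 3.2890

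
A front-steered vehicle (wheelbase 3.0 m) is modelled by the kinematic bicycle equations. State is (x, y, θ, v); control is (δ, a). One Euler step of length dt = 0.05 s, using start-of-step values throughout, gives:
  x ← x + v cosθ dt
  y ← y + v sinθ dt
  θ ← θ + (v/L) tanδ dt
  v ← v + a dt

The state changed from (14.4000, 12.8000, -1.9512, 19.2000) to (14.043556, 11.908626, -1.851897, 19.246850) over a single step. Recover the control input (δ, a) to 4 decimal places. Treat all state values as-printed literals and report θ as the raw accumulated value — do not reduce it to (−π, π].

δ = 0.3009, a = 0.9370

a = (v'−v)/dt = (0.046850)/0.05 = 0.9370
Δθ = θ'−θ = 0.099303;  (v·dt/L) = 19.2000·0.05/3.0 = 0.320000
tan δ = Δθ·L/(v·dt) = 0.310322  →  δ = 0.3009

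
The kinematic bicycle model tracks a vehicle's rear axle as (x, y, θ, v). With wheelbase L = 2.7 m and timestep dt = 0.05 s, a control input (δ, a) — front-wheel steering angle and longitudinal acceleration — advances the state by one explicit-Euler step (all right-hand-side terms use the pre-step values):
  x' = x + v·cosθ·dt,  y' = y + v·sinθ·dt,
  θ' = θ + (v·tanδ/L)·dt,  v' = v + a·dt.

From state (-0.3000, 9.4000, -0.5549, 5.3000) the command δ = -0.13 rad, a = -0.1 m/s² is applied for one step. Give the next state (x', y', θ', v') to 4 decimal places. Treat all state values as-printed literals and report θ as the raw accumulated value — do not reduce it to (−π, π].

(-0.0748, 9.2604, -0.5677, 5.2950)

x' = -0.3000 + 5.3000·cos(-0.5549)·0.05 = -0.0748
y' = 9.4000 + 5.3000·sin(-0.5549)·0.05 = 9.2604
θ' = -0.5549 + (5.3000/2.7)·tan(-0.13)·0.05 = -0.5677
v' = 5.3000 − 0.1000·0.05 = 5.2950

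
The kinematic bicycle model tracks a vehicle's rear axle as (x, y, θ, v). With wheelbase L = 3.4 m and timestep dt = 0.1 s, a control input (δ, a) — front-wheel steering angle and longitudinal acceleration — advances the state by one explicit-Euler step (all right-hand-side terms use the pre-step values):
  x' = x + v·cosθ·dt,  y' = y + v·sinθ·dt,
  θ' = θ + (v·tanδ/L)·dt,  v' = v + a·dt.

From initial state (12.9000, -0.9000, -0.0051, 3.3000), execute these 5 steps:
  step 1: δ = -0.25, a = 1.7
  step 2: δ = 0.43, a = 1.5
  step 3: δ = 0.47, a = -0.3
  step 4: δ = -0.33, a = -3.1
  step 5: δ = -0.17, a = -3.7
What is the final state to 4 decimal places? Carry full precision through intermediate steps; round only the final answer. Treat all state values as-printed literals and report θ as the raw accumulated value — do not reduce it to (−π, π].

after step 1 (δ=-0.25, a=1.7): (13.229996, -0.901683, -0.029883, 3.470000)
after step 2 (δ=0.43, a=1.5): (13.576841, -0.912051, 0.016923, 3.620000)
after step 3 (δ=0.47, a=-0.3): (13.938789, -0.905925, 0.071007, 3.590000)
after step 4 (δ=-0.33, a=-3.1): (14.296884, -0.880455, 0.034840, 3.280000)
after step 5 (δ=-0.17, a=-3.7): (14.624685, -0.869030, 0.018280, 2.910000)

(14.6247, -0.8690, 0.0183, 2.9100)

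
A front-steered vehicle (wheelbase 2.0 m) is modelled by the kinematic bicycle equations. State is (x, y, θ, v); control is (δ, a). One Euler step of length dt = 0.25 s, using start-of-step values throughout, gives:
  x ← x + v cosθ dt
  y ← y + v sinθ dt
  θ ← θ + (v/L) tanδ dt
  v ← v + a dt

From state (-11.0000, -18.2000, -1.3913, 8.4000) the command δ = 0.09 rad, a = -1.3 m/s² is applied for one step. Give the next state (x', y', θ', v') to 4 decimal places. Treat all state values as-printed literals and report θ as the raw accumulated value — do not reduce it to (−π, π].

x' = -11.0000 + 8.4000·cos(-1.3913)·0.25 = -10.6251
y' = -18.2000 + 8.4000·sin(-1.3913)·0.25 = -20.2663
θ' = -1.3913 + (8.4000/2.0)·tan(0.09)·0.25 = -1.2965
v' = 8.4000 − 1.3000·0.25 = 8.0750

(-10.6251, -20.2663, -1.2965, 8.0750)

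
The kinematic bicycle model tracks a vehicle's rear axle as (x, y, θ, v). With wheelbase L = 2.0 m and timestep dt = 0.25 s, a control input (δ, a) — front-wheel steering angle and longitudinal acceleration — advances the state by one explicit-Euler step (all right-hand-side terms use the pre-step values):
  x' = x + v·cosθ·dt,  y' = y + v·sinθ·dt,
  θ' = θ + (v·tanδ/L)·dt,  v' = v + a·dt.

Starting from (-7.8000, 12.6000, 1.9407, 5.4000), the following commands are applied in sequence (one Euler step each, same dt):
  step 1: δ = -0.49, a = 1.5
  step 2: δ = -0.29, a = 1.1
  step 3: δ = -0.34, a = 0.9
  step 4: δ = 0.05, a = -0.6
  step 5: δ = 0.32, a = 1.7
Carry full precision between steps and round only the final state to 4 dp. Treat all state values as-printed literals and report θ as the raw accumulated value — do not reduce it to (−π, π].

(-6.6352, 19.5689, 1.3907, 6.5500)

after step 1 (δ=-0.49, a=1.5): (-8.288060, 13.858689, 1.580663, 5.775000)
after step 2 (δ=-0.29, a=1.1): (-8.302304, 15.302369, 1.365246, 6.050000)
after step 3 (δ=-0.34, a=0.9): (-7.993595, 16.783029, 1.097733, 6.275000)
after step 4 (δ=0.05, a=-0.6): (-7.278848, 18.179493, 1.136984, 6.125000)
after step 5 (δ=0.32, a=1.7): (-6.635213, 19.568904, 1.390704, 6.550000)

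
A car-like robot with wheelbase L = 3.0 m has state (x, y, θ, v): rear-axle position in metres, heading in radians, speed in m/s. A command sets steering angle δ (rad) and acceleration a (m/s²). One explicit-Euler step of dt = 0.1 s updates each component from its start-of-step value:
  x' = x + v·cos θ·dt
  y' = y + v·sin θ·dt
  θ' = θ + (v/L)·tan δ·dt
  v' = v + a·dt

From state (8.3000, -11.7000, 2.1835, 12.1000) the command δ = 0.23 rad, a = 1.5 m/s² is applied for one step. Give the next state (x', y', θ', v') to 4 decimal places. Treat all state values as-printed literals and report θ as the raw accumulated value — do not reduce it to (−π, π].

(7.6042, -10.7101, 2.2779, 12.2500)

x' = 8.3000 + 12.1000·cos(2.1835)·0.1 = 7.6042
y' = -11.7000 + 12.1000·sin(2.1835)·0.1 = -10.7101
θ' = 2.1835 + (12.1000/3.0)·tan(0.23)·0.1 = 2.2779
v' = 12.1000 + 1.5000·0.1 = 12.2500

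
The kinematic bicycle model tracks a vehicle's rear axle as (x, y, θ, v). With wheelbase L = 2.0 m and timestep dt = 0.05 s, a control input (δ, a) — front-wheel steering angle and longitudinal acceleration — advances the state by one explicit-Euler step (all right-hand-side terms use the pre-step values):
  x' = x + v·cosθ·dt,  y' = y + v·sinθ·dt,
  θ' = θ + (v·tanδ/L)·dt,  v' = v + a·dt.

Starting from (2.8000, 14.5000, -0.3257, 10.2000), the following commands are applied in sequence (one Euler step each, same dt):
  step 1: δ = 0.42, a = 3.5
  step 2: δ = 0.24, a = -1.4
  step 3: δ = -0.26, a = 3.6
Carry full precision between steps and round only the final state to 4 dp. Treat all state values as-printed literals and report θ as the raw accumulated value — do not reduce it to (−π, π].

(4.2999, 14.1516, -0.2169, 10.4850)

after step 1 (δ=0.42, a=3.5): (3.283188, 14.336814, -0.211824, 10.375000)
after step 2 (δ=0.24, a=-1.4): (3.790343, 14.227750, -0.148351, 10.305000)
after step 3 (δ=-0.26, a=3.6): (4.299934, 14.151593, -0.216884, 10.485000)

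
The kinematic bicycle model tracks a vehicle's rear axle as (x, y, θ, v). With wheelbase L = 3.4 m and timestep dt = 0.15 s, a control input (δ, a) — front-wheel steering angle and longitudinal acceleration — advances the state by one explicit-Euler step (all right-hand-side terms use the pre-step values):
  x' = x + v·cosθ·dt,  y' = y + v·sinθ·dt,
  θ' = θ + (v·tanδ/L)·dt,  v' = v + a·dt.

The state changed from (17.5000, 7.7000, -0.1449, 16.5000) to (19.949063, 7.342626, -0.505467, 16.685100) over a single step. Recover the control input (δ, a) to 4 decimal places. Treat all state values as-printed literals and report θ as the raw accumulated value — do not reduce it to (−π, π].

a = (v'−v)/dt = (0.185100)/0.15 = 1.2340
Δθ = θ'−θ = -0.360567;  (v·dt/L) = 16.5000·0.15/3.4 = 0.727941
tan δ = Δθ·L/(v·dt) = -0.495324  →  δ = -0.4599

δ = -0.4599, a = 1.2340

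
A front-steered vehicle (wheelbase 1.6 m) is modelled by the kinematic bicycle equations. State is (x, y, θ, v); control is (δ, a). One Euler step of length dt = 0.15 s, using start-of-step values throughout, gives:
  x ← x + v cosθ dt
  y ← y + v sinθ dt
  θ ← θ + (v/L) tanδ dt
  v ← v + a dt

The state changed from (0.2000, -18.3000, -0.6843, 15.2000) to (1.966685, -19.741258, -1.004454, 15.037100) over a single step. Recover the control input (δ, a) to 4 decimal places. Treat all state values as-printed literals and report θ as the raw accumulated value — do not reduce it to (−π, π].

a = (v'−v)/dt = (-0.162900)/0.15 = -1.0860
Δθ = θ'−θ = -0.320154;  (v·dt/L) = 15.2000·0.15/1.6 = 1.425000
tan δ = Δθ·L/(v·dt) = -0.224669  →  δ = -0.2210

δ = -0.2210, a = -1.0860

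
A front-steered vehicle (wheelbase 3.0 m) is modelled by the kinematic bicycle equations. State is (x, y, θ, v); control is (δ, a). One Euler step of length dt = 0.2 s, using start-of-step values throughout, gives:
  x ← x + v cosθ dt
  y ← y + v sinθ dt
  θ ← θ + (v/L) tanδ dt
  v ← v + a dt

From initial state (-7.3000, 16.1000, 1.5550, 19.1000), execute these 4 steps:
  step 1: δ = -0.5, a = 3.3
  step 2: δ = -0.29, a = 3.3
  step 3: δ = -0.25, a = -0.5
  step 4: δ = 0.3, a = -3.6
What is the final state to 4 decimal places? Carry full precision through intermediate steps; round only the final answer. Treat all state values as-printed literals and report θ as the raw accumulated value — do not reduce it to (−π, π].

after step 1 (δ=-0.5, a=3.3): (-7.239661, 19.919523, 0.859375, 19.760000)
after step 2 (δ=-0.29, a=3.3): (-4.659356, 22.912905, 0.466266, 20.420000)
after step 3 (δ=-0.25, a=-0.5): (-1.011309, 24.748882, 0.118660, 20.320000)
after step 4 (δ=0.3, a=-3.6): (3.024113, 25.229987, 0.537708, 19.600000)

(3.0241, 25.2300, 0.5377, 19.6000)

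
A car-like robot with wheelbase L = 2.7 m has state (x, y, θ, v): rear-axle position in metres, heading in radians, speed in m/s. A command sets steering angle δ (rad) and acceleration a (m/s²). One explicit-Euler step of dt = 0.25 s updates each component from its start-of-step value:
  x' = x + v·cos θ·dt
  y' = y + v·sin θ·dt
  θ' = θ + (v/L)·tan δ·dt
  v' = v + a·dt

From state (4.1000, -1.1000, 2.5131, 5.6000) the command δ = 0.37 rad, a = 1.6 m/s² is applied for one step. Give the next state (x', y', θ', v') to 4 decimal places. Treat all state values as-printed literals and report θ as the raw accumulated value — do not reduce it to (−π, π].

x' = 4.1000 + 5.6000·cos(2.5131)·0.25 = 2.9675
y' = -1.1000 + 5.6000·sin(2.5131)·0.25 = -0.2769
θ' = 2.5131 + (5.6000/2.7)·tan(0.37)·0.25 = 2.7142
v' = 5.6000 + 1.6000·0.25 = 6.0000

(2.9675, -0.2769, 2.7142, 6.0000)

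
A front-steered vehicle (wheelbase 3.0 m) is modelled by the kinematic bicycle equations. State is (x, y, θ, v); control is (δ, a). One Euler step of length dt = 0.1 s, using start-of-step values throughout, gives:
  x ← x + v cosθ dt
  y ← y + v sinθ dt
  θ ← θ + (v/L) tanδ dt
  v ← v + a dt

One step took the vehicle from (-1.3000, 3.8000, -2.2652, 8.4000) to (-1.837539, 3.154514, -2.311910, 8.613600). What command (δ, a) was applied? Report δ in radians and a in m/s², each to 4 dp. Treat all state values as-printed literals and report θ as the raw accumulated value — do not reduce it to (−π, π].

a = (v'−v)/dt = (0.213600)/0.1 = 2.1360
Δθ = θ'−θ = -0.046710;  (v·dt/L) = 8.4000·0.1/3.0 = 0.280000
tan δ = Δθ·L/(v·dt) = -0.166821  →  δ = -0.1653

δ = -0.1653, a = 2.1360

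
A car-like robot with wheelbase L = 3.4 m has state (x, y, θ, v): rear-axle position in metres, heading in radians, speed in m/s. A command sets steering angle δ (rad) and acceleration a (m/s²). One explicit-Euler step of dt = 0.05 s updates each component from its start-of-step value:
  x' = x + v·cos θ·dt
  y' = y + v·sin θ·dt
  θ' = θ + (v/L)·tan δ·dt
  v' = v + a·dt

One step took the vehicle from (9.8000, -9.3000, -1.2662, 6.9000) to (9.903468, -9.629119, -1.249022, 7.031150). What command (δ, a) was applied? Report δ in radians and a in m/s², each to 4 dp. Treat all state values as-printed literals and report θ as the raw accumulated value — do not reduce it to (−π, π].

a = (v'−v)/dt = (0.131150)/0.05 = 2.6230
Δθ = θ'−θ = 0.017178;  (v·dt/L) = 6.9000·0.05/3.4 = 0.101471
tan δ = Δθ·L/(v·dt) = 0.169290  →  δ = 0.1677

δ = 0.1677, a = 2.6230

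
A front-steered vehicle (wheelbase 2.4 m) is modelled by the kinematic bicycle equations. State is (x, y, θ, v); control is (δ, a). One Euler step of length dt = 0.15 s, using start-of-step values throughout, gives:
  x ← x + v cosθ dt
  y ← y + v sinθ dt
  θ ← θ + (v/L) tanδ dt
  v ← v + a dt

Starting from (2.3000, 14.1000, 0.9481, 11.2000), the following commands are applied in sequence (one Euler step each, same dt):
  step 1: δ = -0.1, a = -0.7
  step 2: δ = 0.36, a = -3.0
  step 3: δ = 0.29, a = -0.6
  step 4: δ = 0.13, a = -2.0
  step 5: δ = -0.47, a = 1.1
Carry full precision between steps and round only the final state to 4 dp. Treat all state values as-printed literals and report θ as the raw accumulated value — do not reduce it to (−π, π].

(5.6030, 21.2572, 1.0981, 10.4200)

after step 1 (δ=-0.1, a=-0.7): (3.279822, 15.464679, 0.877866, 11.095000)
after step 2 (δ=0.36, a=-3.0): (4.342936, 16.745115, 1.138878, 10.645000)
after step 3 (δ=0.29, a=-0.6): (5.011358, 18.195226, 1.337415, 10.555000)
after step 4 (δ=0.13, a=-2.0): (5.377514, 19.735554, 1.423661, 10.255000)
after step 5 (δ=-0.47, a=1.1): (5.603029, 21.257184, 1.098087, 10.420000)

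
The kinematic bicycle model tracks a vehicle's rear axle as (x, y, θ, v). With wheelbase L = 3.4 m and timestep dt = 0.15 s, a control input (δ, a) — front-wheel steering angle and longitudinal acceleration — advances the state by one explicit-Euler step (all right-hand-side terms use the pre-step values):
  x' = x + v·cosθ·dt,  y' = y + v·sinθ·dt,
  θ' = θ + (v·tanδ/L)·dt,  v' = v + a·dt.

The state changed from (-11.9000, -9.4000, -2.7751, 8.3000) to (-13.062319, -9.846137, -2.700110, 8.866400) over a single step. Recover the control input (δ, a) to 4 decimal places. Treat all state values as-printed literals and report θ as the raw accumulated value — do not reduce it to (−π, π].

δ = 0.2020, a = 3.7760

a = (v'−v)/dt = (0.566400)/0.15 = 3.7760
Δθ = θ'−θ = 0.074990;  (v·dt/L) = 8.3000·0.15/3.4 = 0.366176
tan δ = Δθ·L/(v·dt) = 0.204792  →  δ = 0.2020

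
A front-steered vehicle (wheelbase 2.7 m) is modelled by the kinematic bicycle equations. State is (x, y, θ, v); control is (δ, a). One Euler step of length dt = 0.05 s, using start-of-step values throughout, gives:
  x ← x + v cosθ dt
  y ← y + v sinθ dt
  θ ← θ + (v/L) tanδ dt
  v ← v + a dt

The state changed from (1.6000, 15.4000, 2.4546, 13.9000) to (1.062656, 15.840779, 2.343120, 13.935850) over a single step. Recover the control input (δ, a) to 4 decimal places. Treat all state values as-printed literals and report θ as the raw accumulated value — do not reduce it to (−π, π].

δ = -0.4087, a = 0.7170

a = (v'−v)/dt = (0.035850)/0.05 = 0.7170
Δθ = θ'−θ = -0.111480;  (v·dt/L) = 13.9000·0.05/2.7 = 0.257407
tan δ = Δθ·L/(v·dt) = -0.433088  →  δ = -0.4087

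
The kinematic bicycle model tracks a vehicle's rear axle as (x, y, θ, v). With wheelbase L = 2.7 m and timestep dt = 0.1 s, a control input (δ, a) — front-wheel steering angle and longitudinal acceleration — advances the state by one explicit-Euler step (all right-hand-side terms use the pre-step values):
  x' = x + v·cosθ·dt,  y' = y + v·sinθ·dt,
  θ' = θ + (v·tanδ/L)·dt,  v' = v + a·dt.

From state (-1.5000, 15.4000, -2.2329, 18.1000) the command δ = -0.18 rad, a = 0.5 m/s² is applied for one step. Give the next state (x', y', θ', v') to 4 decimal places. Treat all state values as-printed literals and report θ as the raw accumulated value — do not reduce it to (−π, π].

x' = -1.5000 + 18.1000·cos(-2.2329)·0.1 = -2.6127
y' = 15.4000 + 18.1000·sin(-2.2329)·0.1 = 13.9725
θ' = -2.2329 + (18.1000/2.7)·tan(-0.18)·0.1 = -2.3549
v' = 18.1000 + 0.5000·0.1 = 18.1500

(-2.6127, 13.9725, -2.3549, 18.1500)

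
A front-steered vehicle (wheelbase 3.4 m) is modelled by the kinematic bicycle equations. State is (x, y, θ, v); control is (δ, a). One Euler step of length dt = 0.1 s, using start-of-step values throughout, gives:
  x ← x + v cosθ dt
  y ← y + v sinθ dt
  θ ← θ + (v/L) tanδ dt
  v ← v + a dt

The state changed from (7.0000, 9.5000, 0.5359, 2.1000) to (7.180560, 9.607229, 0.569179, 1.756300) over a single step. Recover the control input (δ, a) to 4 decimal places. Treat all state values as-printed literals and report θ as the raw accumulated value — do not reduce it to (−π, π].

δ = 0.4942, a = -3.4370

a = (v'−v)/dt = (-0.343700)/0.1 = -3.4370
Δθ = θ'−θ = 0.033279;  (v·dt/L) = 2.1000·0.1/3.4 = 0.061765
tan δ = Δθ·L/(v·dt) = 0.538803  →  δ = 0.4942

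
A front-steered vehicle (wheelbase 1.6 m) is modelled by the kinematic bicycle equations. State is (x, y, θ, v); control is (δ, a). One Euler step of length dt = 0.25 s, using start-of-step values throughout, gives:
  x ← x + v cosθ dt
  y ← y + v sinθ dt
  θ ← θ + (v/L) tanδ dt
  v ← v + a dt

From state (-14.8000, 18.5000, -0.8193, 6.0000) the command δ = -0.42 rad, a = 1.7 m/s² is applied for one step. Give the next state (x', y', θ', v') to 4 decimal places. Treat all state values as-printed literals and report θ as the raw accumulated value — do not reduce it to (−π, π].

(-13.7759, 17.4040, -1.2380, 6.4250)

x' = -14.8000 + 6.0000·cos(-0.8193)·0.25 = -13.7759
y' = 18.5000 + 6.0000·sin(-0.8193)·0.25 = 17.4040
θ' = -0.8193 + (6.0000/1.6)·tan(-0.42)·0.25 = -1.2380
v' = 6.0000 + 1.7000·0.25 = 6.4250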